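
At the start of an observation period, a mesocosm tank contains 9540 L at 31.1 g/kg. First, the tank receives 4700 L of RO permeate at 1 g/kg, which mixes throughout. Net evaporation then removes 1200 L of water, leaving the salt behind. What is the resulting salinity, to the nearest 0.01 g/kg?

23.11 g/kg

After mixing: salt = 9,540×31.1 + 4,700×1 = 301,394; volume = 14,240 L
After evaporation: salt unchanged = 301,394; volume = 14,240 − 1,200 = 13,040 L
S = 301,394 / 13,040 = 23.113 g/kg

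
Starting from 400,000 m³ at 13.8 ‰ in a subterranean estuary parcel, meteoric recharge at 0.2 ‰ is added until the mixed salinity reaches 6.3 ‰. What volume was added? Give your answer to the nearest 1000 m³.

492000 m³

Salt balance: 400,000×13.8 + V×0.2 = (400,000+V)×6.3
5,520,000 + 0.2V = 2,520,000 + 6.3V
3,000,000 = 6.1V
V = 491,803.28 m³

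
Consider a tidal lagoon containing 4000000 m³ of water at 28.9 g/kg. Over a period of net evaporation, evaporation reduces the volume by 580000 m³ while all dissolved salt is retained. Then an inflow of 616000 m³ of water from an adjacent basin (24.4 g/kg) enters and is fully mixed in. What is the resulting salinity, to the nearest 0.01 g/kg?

32.37 g/kg

After evaporation: salt = 4,000,000×28.9 = 115,600,000; volume = 4,000,000 − 580,000 = 3,420,000 m³
After mixing: salt = 115,600,000 + 616,000×24.4 = 130,630,400; volume = 3,420,000 + 616,000 = 4,036,000 m³
S = 130,630,400 / 4,036,000 = 32.3663 g/kg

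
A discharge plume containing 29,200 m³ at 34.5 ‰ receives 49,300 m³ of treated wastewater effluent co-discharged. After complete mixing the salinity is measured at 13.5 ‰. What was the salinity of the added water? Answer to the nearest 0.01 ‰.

1.06 ‰

Salt balance: 29,200×34.5 + 49,300×S = 78,500×13.5
1,007,400 + 49,300·S = 1,059,750
S = (1,059,750 − 1,007,400) / 49,300 = 1.0619 ‰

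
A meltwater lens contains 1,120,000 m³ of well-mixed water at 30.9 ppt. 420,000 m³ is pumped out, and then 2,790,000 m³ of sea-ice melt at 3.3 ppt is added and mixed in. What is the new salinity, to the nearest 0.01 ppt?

Remaining after removal: 700,000 m³ at 30.9 ppt (salt = 21,630,000)
After addition: salt = 21,630,000 + 2,790,000×3.3 = 30,837,000; volume = 3,490,000 m³
S = 30,837,000 / 3,490,000 = 8.8358 ppt

8.84 ppt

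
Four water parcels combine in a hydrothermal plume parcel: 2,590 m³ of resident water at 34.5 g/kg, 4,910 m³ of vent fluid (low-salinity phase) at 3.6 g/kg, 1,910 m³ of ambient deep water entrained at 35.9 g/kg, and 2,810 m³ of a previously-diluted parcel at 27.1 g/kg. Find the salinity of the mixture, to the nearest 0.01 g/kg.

20.60 g/kg

Weighted by volume,
salt = 2,590×34.5 + 4,910×3.6 + 1,910×35.9 + 2,810×27.1 = 89,355 + 17,676 + 68,569 + 76,151 = 251,751
volume = 2,590 + 4,910 + 1,910 + 2,810 = 12,220 m³
S = 251,751 / 12,220 = 20.6016 g/kg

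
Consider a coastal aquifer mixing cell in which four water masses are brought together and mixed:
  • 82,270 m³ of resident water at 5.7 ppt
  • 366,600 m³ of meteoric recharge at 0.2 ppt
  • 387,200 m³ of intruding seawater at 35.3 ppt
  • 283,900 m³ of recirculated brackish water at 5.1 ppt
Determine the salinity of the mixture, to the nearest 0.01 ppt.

By conservation of dissolved salt,
salt = 82,270×5.7 + 366,600×0.2 + 387,200×35.3 + 283,900×5.1 = 468,939 + 73,320 + 13,668,160 + 1,447,890 = 15,658,309
volume = 82,270 + 366,600 + 387,200 + 283,900 = 1,119,970 m³
S = 15,658,309 / 1,119,970 = 13.981 ppt

13.98 ppt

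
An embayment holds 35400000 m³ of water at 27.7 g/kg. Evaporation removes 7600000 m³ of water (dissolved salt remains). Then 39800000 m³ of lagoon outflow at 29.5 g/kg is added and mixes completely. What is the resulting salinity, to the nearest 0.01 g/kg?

31.87 g/kg

After evaporation: salt = 35,400,000×27.7 = 980,580,000; volume = 35,400,000 − 7,600,000 = 27,800,000 m³
After mixing: salt = 980,580,000 + 39,800,000×29.5 = 2,154,680,000; volume = 27,800,000 + 39,800,000 = 67,600,000 m³
S = 2,154,680,000 / 67,600,000 = 31.874 g/kg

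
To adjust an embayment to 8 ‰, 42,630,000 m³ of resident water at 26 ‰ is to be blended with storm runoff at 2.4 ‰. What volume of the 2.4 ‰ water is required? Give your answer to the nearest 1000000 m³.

137000000 m³

Salt balance: 42,630,000×26 + V×2.4 = (42,630,000+V)×8
1,108,380,000 + 2.4V = 341,040,000 + 8V
767,340,000 = 5.6V
V = 137,025,000 m³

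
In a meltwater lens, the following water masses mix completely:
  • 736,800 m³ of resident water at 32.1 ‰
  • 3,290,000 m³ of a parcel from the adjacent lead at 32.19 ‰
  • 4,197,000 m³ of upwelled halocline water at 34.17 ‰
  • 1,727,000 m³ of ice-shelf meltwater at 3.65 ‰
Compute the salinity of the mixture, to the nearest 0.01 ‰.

28.07 ‰

By conservation of dissolved salt,
salt = 736,800×32.1 + 3,290,000×32.19 + 4,197,000×34.17 + 1,727,000×3.65 = 23,651,280 + 105,905,100 + 143,411,490 + 6,303,550 = 279,271,420
volume = 736,800 + 3,290,000 + 4,197,000 + 1,727,000 = 9,950,800 m³
S = 279,271,420 / 9,950,800 = 28.0652 ‰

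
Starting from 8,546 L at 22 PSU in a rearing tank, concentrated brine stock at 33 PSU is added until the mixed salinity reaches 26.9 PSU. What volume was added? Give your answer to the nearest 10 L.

Salt balance: 8,546×22 + V×33 = (8,546+V)×26.9
188,012 + 33V = 229,887.4 + 26.9V
41,875.4 = 6.1V
V = 6,864.82 L

6860 L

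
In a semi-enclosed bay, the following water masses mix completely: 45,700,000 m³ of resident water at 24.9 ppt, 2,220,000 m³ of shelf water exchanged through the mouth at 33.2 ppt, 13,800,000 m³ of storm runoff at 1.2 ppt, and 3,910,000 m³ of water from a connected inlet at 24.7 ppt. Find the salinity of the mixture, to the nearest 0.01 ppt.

20.19 ppt

By conservation of dissolved salt,
salt = 45,700,000×24.9 + 2,220,000×33.2 + 13,800,000×1.2 + 3,910,000×24.7 = 1,137,930,000 + 73,704,000 + 16,560,000 + 96,577,000 = 1,324,771,000
volume = 45,700,000 + 2,220,000 + 13,800,000 + 3,910,000 = 65,630,000 m³
S = 1,324,771,000 / 65,630,000 = 20.1854 ppt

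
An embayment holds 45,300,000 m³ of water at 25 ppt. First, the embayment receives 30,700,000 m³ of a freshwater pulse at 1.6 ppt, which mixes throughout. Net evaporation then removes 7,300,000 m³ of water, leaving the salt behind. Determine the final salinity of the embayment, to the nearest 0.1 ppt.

17.2 ppt

After mixing: salt = 45,300,000×25 + 30,700,000×1.6 = 1,181,620,000; volume = 76,000,000 m³
After evaporation: salt unchanged = 1,181,620,000; volume = 76,000,000 − 7,300,000 = 68,700,000 m³
S = 1,181,620,000 / 68,700,000 = 17.1997 ppt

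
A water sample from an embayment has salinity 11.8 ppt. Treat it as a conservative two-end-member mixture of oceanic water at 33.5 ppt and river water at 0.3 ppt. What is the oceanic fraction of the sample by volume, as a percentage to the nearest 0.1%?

34.6%

Let g be the oceanic fraction. Salt balance per unit volume:
g×33.5 + (1−g)×0.3 = 11.8
g = (11.8 − 0.3) / (33.5 − 0.3) = 11.5/33.2 = 0.3464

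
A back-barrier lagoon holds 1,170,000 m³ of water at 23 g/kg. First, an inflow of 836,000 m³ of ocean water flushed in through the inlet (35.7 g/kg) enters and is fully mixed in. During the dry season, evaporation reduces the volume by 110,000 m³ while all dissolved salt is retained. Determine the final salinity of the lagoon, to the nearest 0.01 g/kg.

After mixing: salt = 1,170,000×23 + 836,000×35.7 = 56,755,200; volume = 2,006,000 m³
After evaporation: salt unchanged = 56,755,200; volume = 2,006,000 − 110,000 = 1,896,000 m³
S = 56,755,200 / 1,896,000 = 29.9342 g/kg

29.93 g/kg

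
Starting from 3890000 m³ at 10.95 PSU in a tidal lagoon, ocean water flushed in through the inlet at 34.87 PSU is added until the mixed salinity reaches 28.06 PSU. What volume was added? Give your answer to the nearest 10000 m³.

Salt balance: 3,890,000×10.95 + V×34.87 = (3,890,000+V)×28.06
42,595,500 + 34.87V = 109,153,400 + 28.06V
66,557,900 = 6.81V
V = 9,773,553.6 m³

9770000 m³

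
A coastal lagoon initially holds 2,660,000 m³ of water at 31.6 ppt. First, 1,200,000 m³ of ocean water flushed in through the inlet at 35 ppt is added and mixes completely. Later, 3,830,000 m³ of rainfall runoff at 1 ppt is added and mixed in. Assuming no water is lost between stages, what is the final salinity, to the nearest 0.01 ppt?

Salt balance:
Initial salt = 2,660,000×31.6 = 84,056,000
After stage 1: salt = 84,056,000 + 1,200,000×35 = 126,056,000; volume = 3,860,000 m³; S = 32.657 ppt
After stage 2: salt = 126,056,000 + 3,830,000×1 = 129,886,000; volume = 7,690,000 m³
S = 129,886,000 / 7,690,000 = 16.8902 ppt

16.89 ppt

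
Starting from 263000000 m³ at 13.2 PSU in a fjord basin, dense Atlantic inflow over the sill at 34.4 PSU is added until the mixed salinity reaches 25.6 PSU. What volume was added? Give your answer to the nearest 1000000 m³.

371000000 m³

Salt balance: 263,000,000×13.2 + V×34.4 = (263,000,000+V)×25.6
3,471,600,000 + 34.4V = 6,732,800,000 + 25.6V
3,261,200,000 = 8.8V
V = 370,590,909.09 m³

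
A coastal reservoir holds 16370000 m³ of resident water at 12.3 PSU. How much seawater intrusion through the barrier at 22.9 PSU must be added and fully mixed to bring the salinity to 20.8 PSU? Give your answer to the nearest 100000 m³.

66300000 m³

Salt balance: 16,370,000×12.3 + V×22.9 = (16,370,000+V)×20.8
201,351,000 + 22.9V = 340,496,000 + 20.8V
139,145,000 = 2.1V
V = 66,259,523.81 m³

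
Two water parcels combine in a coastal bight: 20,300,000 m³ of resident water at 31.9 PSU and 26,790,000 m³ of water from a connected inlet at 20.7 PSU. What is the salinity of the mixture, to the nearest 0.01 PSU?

By conservation of dissolved salt,
salt = 20,300,000×31.9 + 26,790,000×20.7 = 647,570,000 + 554,553,000 = 1,202,123,000
volume = 20,300,000 + 26,790,000 = 47,090,000 m³
S = 1,202,123,000 / 47,090,000 = 25.5282 PSU

25.53 PSU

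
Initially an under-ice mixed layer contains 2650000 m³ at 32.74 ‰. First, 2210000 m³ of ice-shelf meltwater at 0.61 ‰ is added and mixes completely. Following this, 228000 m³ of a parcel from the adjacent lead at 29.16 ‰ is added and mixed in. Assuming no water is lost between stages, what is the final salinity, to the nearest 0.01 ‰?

18.62 ‰

Salt balance:
Initial salt = 2,650,000×32.74 = 86,761,000
After stage 1: salt = 86,761,000 + 2,210,000×0.61 = 88,109,100; volume = 4,860,000 m³; S = 18.129 ‰
After stage 2: salt = 88,109,100 + 228,000×29.16 = 94,757,580; volume = 5,088,000 m³
S = 94,757,580 / 5,088,000 = 18.6237 ‰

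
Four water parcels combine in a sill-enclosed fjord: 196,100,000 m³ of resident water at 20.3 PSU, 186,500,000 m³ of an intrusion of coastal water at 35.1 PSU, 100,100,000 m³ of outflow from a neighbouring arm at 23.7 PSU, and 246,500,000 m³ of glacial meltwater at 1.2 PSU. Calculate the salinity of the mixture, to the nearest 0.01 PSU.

Total salt / total volume:
salt = 196,100,000×20.3 + 186,500,000×35.1 + 100,100,000×23.7 + 246,500,000×1.2 = 3,980,830,000 + 6,546,150,000 + 2,372,370,000 + 295,800,000 = 13,195,150,000
volume = 196,100,000 + 186,500,000 + 100,100,000 + 246,500,000 = 729,200,000 m³
S = 13,195,150,000 / 729,200,000 = 18.0954 PSU

18.10 PSU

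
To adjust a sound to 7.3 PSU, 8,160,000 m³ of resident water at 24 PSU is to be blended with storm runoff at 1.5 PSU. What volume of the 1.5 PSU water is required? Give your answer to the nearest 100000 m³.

Salt balance: 8,160,000×24 + V×1.5 = (8,160,000+V)×7.3
195,840,000 + 1.5V = 59,568,000 + 7.3V
136,272,000 = 5.8V
V = 23,495,172.41 m³

23500000 m³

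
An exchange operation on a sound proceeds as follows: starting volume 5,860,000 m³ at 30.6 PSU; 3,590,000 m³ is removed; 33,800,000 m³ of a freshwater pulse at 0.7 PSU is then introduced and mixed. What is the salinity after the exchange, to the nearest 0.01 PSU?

Remaining after removal: 2,270,000 m³ at 30.6 PSU (salt = 69,462,000)
After addition: salt = 69,462,000 + 33,800,000×0.7 = 93,122,000; volume = 36,070,000 m³
S = 93,122,000 / 36,070,000 = 2.5817 PSU

2.58 PSU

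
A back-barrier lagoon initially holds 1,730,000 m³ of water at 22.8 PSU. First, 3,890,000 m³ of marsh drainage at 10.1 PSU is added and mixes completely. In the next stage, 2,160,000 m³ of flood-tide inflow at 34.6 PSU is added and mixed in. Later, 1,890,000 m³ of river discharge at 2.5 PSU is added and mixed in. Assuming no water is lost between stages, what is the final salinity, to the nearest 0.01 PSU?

By conservation of dissolved salt,
Initial salt = 1,730,000×22.8 = 39,444,000
After stage 1: salt = 39,444,000 + 3,890,000×10.1 = 78,733,000; volume = 5,620,000 m³; S = 14.009 PSU
After stage 2: salt = 78,733,000 + 2,160,000×34.6 = 153,469,000; volume = 7,780,000 m³; S = 19.726 PSU
After stage 3: salt = 153,469,000 + 1,890,000×2.5 = 158,194,000; volume = 9,670,000 m³
S = 158,194,000 / 9,670,000 = 16.3593 PSU

16.36 PSU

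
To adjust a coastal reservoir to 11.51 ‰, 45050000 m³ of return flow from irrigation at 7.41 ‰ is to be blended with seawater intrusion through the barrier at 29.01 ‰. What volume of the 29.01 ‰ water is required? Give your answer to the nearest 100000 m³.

Salt balance: 45,050,000×7.41 + V×29.01 = (45,050,000+V)×11.51
333,820,500 + 29.01V = 518,525,500 + 11.51V
184,705,000 = 17.5V
V = 10,554,571.43 m³

10600000 m³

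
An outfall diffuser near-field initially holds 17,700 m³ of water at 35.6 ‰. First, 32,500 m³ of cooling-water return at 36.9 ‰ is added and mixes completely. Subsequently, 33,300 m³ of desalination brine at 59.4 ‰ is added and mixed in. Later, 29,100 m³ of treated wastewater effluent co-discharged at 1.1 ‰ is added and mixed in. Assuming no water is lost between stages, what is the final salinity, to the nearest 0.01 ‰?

Mass of salt is conserved:
Initial salt = 17,700×35.6 = 630,120
After stage 1: salt = 630,120 + 32,500×36.9 = 1,829,370; volume = 50,200 m³; S = 36.442 ‰
After stage 2: salt = 1,829,370 + 33,300×59.4 = 3,807,390; volume = 83,500 m³; S = 45.597 ‰
After stage 3: salt = 3,807,390 + 29,100×1.1 = 3,839,400; volume = 112,600 m³
S = 3,839,400 / 112,600 = 34.0977 ‰

34.10 ‰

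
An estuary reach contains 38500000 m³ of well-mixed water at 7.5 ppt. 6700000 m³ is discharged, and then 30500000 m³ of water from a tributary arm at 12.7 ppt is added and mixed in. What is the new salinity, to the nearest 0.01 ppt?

10.05 ppt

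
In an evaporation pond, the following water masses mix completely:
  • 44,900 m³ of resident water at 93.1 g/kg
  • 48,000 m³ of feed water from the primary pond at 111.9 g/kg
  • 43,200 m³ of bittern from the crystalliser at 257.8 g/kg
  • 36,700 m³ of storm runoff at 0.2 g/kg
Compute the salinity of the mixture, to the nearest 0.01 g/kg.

119.77 g/kg

Mass of salt is conserved:
salt = 44,900×93.1 + 48,000×111.9 + 43,200×257.8 + 36,700×0.2 = 4,180,190 + 5,371,200 + 11,136,960 + 7,340 = 20,695,690
volume = 44,900 + 48,000 + 43,200 + 36,700 = 172,800 m³
S = 20,695,690 / 172,800 = 119.7667 g/kg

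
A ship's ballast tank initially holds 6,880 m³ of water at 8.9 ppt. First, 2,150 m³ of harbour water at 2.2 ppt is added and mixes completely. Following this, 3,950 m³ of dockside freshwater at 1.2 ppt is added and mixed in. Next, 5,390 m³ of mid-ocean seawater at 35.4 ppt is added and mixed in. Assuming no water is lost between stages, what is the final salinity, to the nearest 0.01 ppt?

14.24 ppt

Total salt / total volume:
Initial salt = 6,880×8.9 = 61,232
After stage 1: salt = 61,232 + 2,150×2.2 = 65,962; volume = 9,030 m³; S = 7.305 ppt
After stage 2: salt = 65,962 + 3,950×1.2 = 70,702; volume = 12,980 m³; S = 5.447 ppt
After stage 3: salt = 70,702 + 5,390×35.4 = 261,508; volume = 18,370 m³
S = 261,508 / 18,370 = 14.2356 ppt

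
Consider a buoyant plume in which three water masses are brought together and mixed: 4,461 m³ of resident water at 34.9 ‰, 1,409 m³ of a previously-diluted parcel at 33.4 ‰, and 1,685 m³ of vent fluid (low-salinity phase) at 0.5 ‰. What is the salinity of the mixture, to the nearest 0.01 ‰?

26.95 ‰

Total salt / total volume:
salt = 4,461×34.9 + 1,409×33.4 + 1,685×0.5 = 155,688.9 + 47,060.6 + 842.5 = 203,592
volume = 4,461 + 1,409 + 1,685 = 7,555 m³
S = 203,592 / 7,555 = 26.948 ‰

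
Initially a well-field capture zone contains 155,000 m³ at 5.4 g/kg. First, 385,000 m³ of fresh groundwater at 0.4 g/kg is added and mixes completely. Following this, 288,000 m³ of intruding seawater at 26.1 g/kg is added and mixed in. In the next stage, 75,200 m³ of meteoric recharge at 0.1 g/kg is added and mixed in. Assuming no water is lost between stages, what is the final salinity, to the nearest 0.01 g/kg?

9.43 g/kg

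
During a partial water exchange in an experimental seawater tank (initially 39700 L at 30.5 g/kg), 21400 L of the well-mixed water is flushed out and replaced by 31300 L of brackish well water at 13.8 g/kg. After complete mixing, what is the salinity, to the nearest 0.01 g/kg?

Remaining after removal: 18,300 L at 30.5 g/kg (salt = 558,150)
After addition: salt = 558,150 + 31,300×13.8 = 990,090; volume = 49,600 L
S = 990,090 / 49,600 = 19.9615 g/kg

19.96 g/kg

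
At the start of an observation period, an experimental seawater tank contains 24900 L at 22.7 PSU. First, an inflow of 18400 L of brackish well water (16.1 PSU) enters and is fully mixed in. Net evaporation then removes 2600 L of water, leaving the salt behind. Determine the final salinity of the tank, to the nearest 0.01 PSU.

After mixing: salt = 24,900×22.7 + 18,400×16.1 = 861,470; volume = 43,300 L
After evaporation: salt unchanged = 861,470; volume = 43,300 − 2,600 = 40,700 L
S = 861,470 / 40,700 = 21.1663 PSU

21.17 PSU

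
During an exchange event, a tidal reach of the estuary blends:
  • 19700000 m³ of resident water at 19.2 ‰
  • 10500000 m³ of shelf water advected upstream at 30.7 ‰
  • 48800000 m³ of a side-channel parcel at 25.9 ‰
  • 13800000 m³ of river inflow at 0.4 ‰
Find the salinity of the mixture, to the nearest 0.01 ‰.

By conservation of dissolved salt,
salt = 19,700,000×19.2 + 10,500,000×30.7 + 48,800,000×25.9 + 13,800,000×0.4 = 378,240,000 + 322,350,000 + 1,263,920,000 + 5,520,000 = 1,970,030,000
volume = 19,700,000 + 10,500,000 + 48,800,000 + 13,800,000 = 92,800,000 m³
S = 1,970,030,000 / 92,800,000 = 21.2288 ‰

21.23 ‰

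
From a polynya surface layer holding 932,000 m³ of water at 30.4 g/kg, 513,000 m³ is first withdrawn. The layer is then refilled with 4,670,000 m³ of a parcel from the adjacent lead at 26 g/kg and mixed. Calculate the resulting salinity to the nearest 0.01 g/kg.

26.36 g/kg

Remaining after removal: 419,000 m³ at 30.4 g/kg (salt = 12,737,600)
After addition: salt = 12,737,600 + 4,670,000×26 = 134,157,600; volume = 5,089,000 m³
S = 134,157,600 / 5,089,000 = 26.3623 g/kg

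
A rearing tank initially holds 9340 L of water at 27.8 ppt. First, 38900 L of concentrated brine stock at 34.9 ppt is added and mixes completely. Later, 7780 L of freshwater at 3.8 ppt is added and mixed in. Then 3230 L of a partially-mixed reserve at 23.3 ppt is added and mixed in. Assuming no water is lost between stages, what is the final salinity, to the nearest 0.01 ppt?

Mass of salt is conserved:
Initial salt = 9,340×27.8 = 259,652
After stage 1: salt = 259,652 + 38,900×34.9 = 1,617,262; volume = 48,240 L; S = 33.525 ppt
After stage 2: salt = 1,617,262 + 7,780×3.8 = 1,646,826; volume = 56,020 L; S = 29.397 ppt
After stage 3: salt = 1,646,826 + 3,230×23.3 = 1,722,085; volume = 59,250 L
S = 1,722,085 / 59,250 = 29.0647 ppt

29.06 ppt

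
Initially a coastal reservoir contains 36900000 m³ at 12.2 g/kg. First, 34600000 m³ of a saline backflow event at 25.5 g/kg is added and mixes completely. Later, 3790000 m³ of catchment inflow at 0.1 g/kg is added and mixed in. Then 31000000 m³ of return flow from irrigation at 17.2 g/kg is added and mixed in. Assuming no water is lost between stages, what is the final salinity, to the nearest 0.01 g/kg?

Salt balance:
Initial salt = 36,900,000×12.2 = 450,180,000
After stage 1: salt = 450,180,000 + 34,600,000×25.5 = 1,332,480,000; volume = 71,500,000 m³; S = 18.636 g/kg
After stage 2: salt = 1,332,480,000 + 3,790,000×0.1 = 1,332,859,000; volume = 75,290,000 m³; S = 17.703 g/kg
After stage 3: salt = 1,332,859,000 + 31,000,000×17.2 = 1,866,059,000; volume = 106,290,000 m³
S = 1,866,059,000 / 106,290,000 = 17.5563 g/kg

17.56 g/kg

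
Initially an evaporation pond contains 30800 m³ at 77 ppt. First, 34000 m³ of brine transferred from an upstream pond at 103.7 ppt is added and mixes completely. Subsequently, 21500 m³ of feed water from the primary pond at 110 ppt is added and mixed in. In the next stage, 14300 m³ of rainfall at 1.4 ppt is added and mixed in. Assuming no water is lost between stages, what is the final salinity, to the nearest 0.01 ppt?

Weighted by volume,
Initial salt = 30,800×77 = 2,371,600
After stage 1: salt = 2,371,600 + 34,000×103.7 = 5,897,400; volume = 64,800 m³; S = 91.009 ppt
After stage 2: salt = 5,897,400 + 21,500×110 = 8,262,400; volume = 86,300 m³; S = 95.74 ppt
After stage 3: salt = 8,262,400 + 14,300×1.4 = 8,282,420; volume = 100,600 m³
S = 8,282,420 / 100,600 = 82.3302 ppt

82.33 ppt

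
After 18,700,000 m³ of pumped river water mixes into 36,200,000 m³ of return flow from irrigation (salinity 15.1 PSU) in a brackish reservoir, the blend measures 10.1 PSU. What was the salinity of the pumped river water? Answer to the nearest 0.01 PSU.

Salt balance: 36,200,000×15.1 + 18,700,000×S = 54,900,000×10.1
546,620,000 + 18,700,000·S = 554,490,000
S = (554,490,000 − 546,620,000) / 18,700,000 = 0.4209 PSU

0.42 PSU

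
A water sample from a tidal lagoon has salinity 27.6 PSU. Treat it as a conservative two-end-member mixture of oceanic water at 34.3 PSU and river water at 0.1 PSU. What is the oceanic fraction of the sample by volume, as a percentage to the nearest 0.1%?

80.4%

Let g be the oceanic fraction. Salt balance per unit volume:
g×34.3 + (1−g)×0.1 = 27.6
g = (27.6 − 0.1) / (34.3 − 0.1) = 27.5/34.2 = 0.8041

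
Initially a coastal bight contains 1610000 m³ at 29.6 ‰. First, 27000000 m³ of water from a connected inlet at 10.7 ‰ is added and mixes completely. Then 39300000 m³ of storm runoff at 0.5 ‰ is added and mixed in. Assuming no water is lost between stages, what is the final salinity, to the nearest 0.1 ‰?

By conservation of dissolved salt,
Initial salt = 1,610,000×29.6 = 47,656,000
After stage 1: salt = 47,656,000 + 27,000,000×10.7 = 336,556,000; volume = 28,610,000 m³; S = 11.764 ‰
After stage 2: salt = 336,556,000 + 39,300,000×0.5 = 356,206,000; volume = 67,910,000 m³
S = 356,206,000 / 67,910,000 = 5.2453 ‰

5.2 ‰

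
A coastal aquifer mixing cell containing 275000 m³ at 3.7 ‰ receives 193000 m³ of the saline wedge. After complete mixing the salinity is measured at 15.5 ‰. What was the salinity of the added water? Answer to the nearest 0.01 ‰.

32.31 ‰

Salt balance: 275,000×3.7 + 193,000×S = 468,000×15.5
1,017,500 + 193,000·S = 7,254,000
S = (7,254,000 − 1,017,500) / 193,000 = 32.3135 ‰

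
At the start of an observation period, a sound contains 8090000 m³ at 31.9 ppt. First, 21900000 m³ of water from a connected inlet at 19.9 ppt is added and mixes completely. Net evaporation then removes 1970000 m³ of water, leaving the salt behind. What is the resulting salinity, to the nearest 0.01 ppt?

24.76 ppt

After mixing: salt = 8,090,000×31.9 + 21,900,000×19.9 = 693,881,000; volume = 29,990,000 m³
After evaporation: salt unchanged = 693,881,000; volume = 29,990,000 − 1,970,000 = 28,020,000 m³
S = 693,881,000 / 28,020,000 = 24.7638 ppt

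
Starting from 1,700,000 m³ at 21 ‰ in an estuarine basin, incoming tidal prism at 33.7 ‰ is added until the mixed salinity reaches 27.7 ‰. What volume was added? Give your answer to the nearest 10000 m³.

Salt balance: 1,700,000×21 + V×33.7 = (1,700,000+V)×27.7
35,700,000 + 33.7V = 47,090,000 + 27.7V
11,390,000 = 6V
V = 1,898,333.33 m³

1900000 m³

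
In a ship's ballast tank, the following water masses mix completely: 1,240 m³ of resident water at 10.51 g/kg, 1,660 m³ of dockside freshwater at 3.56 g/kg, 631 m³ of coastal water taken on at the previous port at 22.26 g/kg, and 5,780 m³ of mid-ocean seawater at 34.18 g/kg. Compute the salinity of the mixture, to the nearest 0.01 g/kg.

24.76 g/kg

Conserving salt mass:
salt = 1,240×10.51 + 1,660×3.56 + 631×22.26 + 5,780×34.18 = 13,032.4 + 5,909.6 + 14,046.06 + 197,560.4 = 230,548.46
volume = 1,240 + 1,660 + 631 + 5,780 = 9,311 m³
S = 230,548.46 / 9,311 = 24.7609 g/kg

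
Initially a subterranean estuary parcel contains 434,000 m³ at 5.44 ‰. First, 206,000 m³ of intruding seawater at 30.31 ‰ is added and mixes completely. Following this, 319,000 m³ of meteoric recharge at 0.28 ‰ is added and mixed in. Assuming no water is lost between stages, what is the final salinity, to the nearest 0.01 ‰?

Mass of salt is conserved:
Initial salt = 434,000×5.44 = 2,360,960
After stage 1: salt = 2,360,960 + 206,000×30.31 = 8,604,820; volume = 640,000 m³; S = 13.445 ‰
After stage 2: salt = 8,604,820 + 319,000×0.28 = 8,694,140; volume = 959,000 m³
S = 8,694,140 / 959,000 = 9.0658 ‰

9.07 ‰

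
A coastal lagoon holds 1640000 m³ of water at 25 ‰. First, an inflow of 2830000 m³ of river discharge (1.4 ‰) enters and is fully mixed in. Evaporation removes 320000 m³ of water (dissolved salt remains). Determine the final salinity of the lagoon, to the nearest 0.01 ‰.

10.83 ‰

After mixing: salt = 1,640,000×25 + 2,830,000×1.4 = 44,962,000; volume = 4,470,000 m³
After evaporation: salt unchanged = 44,962,000; volume = 4,470,000 − 320,000 = 4,150,000 m³
S = 44,962,000 / 4,150,000 = 10.8342 ‰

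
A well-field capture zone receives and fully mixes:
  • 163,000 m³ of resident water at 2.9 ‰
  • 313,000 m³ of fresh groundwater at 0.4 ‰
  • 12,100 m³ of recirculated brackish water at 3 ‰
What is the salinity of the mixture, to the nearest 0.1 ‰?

1.3 ‰

Salt balance:
salt = 163,000×2.9 + 313,000×0.4 + 12,100×3 = 472,700 + 125,200 + 36,300 = 634,200
volume = 163,000 + 313,000 + 12,100 = 488,100 m³
S = 634,200 / 488,100 = 1.299 ‰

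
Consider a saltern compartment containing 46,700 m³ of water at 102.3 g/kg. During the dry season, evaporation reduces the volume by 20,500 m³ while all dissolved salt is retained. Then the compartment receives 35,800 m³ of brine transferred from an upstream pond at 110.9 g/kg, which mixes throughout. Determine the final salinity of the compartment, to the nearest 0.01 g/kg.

After evaporation: salt = 46,700×102.3 = 4,777,410; volume = 46,700 − 20,500 = 26,200 m³
After mixing: salt = 4,777,410 + 35,800×110.9 = 8,747,630; volume = 26,200 + 35,800 = 62,000 m³
S = 8,747,630 / 62,000 = 141.0908 g/kg

141.09 g/kg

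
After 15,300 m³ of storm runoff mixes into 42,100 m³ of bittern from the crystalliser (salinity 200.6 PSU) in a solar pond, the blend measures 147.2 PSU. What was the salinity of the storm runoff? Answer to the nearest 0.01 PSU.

Salt balance: 42,100×200.6 + 15,300×S = 57,400×147.2
8,445,260 + 15,300·S = 8,449,280
S = (8,449,280 − 8,445,260) / 15,300 = 0.2627 PSU

0.26 PSU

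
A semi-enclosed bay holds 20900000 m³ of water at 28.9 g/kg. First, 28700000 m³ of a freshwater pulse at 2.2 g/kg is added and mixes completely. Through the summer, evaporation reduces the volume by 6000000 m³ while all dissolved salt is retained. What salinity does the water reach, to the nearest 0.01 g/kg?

15.30 g/kg

After mixing: salt = 20,900,000×28.9 + 28,700,000×2.2 = 667,150,000; volume = 49,600,000 m³
After evaporation: salt unchanged = 667,150,000; volume = 49,600,000 − 6,000,000 = 43,600,000 m³
S = 667,150,000 / 43,600,000 = 15.3016 g/kg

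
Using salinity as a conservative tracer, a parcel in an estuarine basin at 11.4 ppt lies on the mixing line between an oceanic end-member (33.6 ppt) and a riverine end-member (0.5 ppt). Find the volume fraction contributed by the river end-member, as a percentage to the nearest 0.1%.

Let f be the freshwater fraction. Salt balance per unit volume:
f×0.5 + (1−f)×33.6 = 11.4
f = (33.6 − 11.4) / (33.6 − 0.5) = 22.2/33.1 = 0.6707

67.1%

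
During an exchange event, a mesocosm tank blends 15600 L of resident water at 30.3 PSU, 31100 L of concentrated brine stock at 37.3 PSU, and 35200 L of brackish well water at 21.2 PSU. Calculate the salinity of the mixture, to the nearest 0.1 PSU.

Mass of salt is conserved:
salt = 15,600×30.3 + 31,100×37.3 + 35,200×21.2 = 472,680 + 1,160,030 + 746,240 = 2,378,950
volume = 15,600 + 31,100 + 35,200 = 81,900 L
S = 2,378,950 / 81,900 = 29.047 PSU

29.0 PSU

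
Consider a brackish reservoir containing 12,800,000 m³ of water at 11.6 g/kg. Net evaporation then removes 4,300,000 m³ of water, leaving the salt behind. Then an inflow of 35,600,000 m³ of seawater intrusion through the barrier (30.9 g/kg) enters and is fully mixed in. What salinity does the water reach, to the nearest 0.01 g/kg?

After evaporation: salt = 12,800,000×11.6 = 148,480,000; volume = 12,800,000 − 4,300,000 = 8,500,000 m³
After mixing: salt = 148,480,000 + 35,600,000×30.9 = 1,248,520,000; volume = 8,500,000 + 35,600,000 = 44,100,000 m³
S = 1,248,520,000 / 44,100,000 = 28.3111 g/kg

28.31 g/kg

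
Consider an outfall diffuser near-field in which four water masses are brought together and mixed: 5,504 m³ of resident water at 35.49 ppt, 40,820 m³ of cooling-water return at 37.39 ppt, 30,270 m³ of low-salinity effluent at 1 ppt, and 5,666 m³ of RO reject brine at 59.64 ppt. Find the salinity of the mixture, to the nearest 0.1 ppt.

Conserving salt mass:
salt = 5,504×35.49 + 40,820×37.39 + 30,270×1 + 5,666×59.64 = 195,336.96 + 1,526,259.8 + 30,270 + 337,920.24 = 2,089,787
volume = 5,504 + 40,820 + 30,270 + 5,666 = 82,260 m³
S = 2,089,787 / 82,260 = 25.405 ppt

25.4 ppt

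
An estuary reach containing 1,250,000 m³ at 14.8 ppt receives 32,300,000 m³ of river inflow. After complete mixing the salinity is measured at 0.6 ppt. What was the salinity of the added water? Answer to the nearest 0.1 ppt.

0.1 ppt

Salt balance: 1,250,000×14.8 + 32,300,000×S = 33,550,000×0.6
18,500,000 + 32,300,000·S = 20,130,000
S = (20,130,000 − 18,500,000) / 32,300,000 = 0.0505 ppt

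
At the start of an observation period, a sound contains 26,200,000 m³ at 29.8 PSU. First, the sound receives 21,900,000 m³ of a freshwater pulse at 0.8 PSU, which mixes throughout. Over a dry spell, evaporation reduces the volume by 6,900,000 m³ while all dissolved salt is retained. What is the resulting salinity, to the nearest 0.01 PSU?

After mixing: salt = 26,200,000×29.8 + 21,900,000×0.8 = 798,280,000; volume = 48,100,000 m³
After evaporation: salt unchanged = 798,280,000; volume = 48,100,000 − 6,900,000 = 41,200,000 m³
S = 798,280,000 / 41,200,000 = 19.3757 PSU

19.38 PSU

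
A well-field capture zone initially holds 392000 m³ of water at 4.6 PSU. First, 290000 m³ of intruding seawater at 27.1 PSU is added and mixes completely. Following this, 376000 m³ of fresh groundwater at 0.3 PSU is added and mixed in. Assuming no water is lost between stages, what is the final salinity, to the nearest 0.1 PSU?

9.2 PSU

Mass of salt is conserved:
Initial salt = 392,000×4.6 = 1,803,200
After stage 1: salt = 1,803,200 + 290,000×27.1 = 9,662,200; volume = 682,000 m³; S = 14.167 PSU
After stage 2: salt = 9,662,200 + 376,000×0.3 = 9,775,000; volume = 1,058,000 m³
S = 9,775,000 / 1,058,000 = 9.2391 PSU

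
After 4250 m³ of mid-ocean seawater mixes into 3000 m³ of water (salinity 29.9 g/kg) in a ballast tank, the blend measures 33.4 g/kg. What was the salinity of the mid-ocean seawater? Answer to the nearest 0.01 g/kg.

35.87 g/kg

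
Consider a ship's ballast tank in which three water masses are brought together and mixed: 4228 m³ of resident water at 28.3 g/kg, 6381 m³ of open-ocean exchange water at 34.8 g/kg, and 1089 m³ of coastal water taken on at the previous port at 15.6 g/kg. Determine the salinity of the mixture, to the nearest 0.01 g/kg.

Weighted by volume,
salt = 4,228×28.3 + 6,381×34.8 + 1,089×15.6 = 119,652.4 + 222,058.8 + 16,988.4 = 358,699.6
volume = 4,228 + 6,381 + 1,089 = 11,698 m³
S = 358,699.6 / 11,698 = 30.6633 g/kg

30.66 g/kg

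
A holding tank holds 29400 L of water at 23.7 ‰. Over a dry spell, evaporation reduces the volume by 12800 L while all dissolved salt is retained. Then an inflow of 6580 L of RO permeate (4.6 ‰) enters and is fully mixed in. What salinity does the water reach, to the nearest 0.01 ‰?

After evaporation: salt = 29,400×23.7 = 696,780; volume = 29,400 − 12,800 = 16,600 L
After mixing: salt = 696,780 + 6,580×4.6 = 727,048; volume = 16,600 + 6,580 = 23,180 L
S = 727,048 / 23,180 = 31.3653 ‰

31.37 ‰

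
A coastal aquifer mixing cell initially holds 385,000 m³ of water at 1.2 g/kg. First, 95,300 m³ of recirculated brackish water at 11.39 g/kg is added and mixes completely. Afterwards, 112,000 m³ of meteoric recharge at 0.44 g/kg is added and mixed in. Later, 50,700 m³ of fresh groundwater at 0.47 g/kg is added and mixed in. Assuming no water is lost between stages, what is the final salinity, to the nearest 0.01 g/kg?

Total salt / total volume:
Initial salt = 385,000×1.2 = 462,000
After stage 1: salt = 462,000 + 95,300×11.39 = 1,547,467; volume = 480,300 m³; S = 3.222 g/kg
After stage 2: salt = 1,547,467 + 112,000×0.44 = 1,596,747; volume = 592,300 m³; S = 2.696 g/kg
After stage 3: salt = 1,596,747 + 50,700×0.47 = 1,620,576; volume = 643,000 m³
S = 1,620,576 / 643,000 = 2.5203 g/kg

2.52 g/kg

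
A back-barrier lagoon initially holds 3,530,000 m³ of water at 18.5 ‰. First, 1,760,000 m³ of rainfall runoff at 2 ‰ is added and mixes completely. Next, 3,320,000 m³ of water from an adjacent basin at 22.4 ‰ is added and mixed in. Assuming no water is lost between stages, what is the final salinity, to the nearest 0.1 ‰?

16.6 ‰

Conserving salt mass:
Initial salt = 3,530,000×18.5 = 65,305,000
After stage 1: salt = 65,305,000 + 1,760,000×2 = 68,825,000; volume = 5,290,000 m³; S = 13.01 ‰
After stage 2: salt = 68,825,000 + 3,320,000×22.4 = 143,193,000; volume = 8,610,000 m³
S = 143,193,000 / 8,610,000 = 16.631 ‰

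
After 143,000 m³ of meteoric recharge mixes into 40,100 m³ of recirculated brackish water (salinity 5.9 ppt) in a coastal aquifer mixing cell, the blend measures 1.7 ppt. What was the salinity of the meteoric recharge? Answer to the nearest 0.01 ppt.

Salt balance: 40,100×5.9 + 143,000×S = 183,100×1.7
236,590 + 143,000·S = 311,270
S = (311,270 − 236,590) / 143,000 = 0.5222 ppt

0.52 ppt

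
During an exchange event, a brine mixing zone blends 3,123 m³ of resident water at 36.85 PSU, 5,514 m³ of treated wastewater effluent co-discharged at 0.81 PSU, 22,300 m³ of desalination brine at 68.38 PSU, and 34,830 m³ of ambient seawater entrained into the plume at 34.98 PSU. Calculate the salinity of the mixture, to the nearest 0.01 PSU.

43.53 PSU

Salt balance:
salt = 3,123×36.85 + 5,514×0.81 + 22,300×68.38 + 34,830×34.98 = 115,082.55 + 4,466.34 + 1,524,874 + 1,218,353.4 = 2,862,776.29
volume = 3,123 + 5,514 + 22,300 + 34,830 = 65,767 m³
S = 2,862,776.29 / 65,767 = 43.5291 PSU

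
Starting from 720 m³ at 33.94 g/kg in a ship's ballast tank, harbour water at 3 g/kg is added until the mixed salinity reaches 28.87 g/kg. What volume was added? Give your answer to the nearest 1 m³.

141 m³

Salt balance: 720×33.94 + V×3 = (720+V)×28.87
24,436.8 + 3V = 20,786.4 + 28.87V
3,650.4 = 25.87V
V = 141.11 m³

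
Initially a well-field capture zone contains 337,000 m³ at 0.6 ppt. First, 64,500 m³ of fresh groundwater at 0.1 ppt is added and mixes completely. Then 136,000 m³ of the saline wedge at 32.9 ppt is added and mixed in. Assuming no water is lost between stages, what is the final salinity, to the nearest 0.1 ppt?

8.7 ppt

By conservation of dissolved salt,
Initial salt = 337,000×0.6 = 202,200
After stage 1: salt = 202,200 + 64,500×0.1 = 208,650; volume = 401,500 m³; S = 0.52 ppt
After stage 2: salt = 208,650 + 136,000×32.9 = 4,683,050; volume = 537,500 m³
S = 4,683,050 / 537,500 = 8.7127 ppt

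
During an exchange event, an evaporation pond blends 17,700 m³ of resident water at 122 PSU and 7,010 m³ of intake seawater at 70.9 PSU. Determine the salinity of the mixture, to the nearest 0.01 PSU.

107.50 PSU

Weighted by volume,
salt = 17,700×122 + 7,010×70.9 = 2,159,400 + 497,009 = 2,656,409
volume = 17,700 + 7,010 = 24,710 m³
S = 2,656,409 / 24,710 = 107.5034 PSU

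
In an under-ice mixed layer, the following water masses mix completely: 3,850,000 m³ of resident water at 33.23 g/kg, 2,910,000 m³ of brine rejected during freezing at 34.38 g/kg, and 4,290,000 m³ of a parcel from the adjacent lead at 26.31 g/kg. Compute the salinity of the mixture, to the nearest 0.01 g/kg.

Salt balance:
salt = 3,850,000×33.23 + 2,910,000×34.38 + 4,290,000×26.31 = 127,935,500 + 100,045,800 + 112,869,900 = 340,851,200
volume = 3,850,000 + 2,910,000 + 4,290,000 = 11,050,000 m³
S = 340,851,200 / 11,050,000 = 30.8463 g/kg

30.85 g/kg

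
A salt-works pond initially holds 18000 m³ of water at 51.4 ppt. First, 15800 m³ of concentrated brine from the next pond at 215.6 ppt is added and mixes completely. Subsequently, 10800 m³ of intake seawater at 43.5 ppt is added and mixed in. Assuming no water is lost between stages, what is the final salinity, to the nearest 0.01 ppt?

Conserving salt mass:
Initial salt = 18,000×51.4 = 925,200
After stage 1: salt = 925,200 + 15,800×215.6 = 4,331,680; volume = 33,800 m³; S = 128.156 ppt
After stage 2: salt = 4,331,680 + 10,800×43.5 = 4,801,480; volume = 44,600 m³
S = 4,801,480 / 44,600 = 107.6565 ppt

107.66 ppt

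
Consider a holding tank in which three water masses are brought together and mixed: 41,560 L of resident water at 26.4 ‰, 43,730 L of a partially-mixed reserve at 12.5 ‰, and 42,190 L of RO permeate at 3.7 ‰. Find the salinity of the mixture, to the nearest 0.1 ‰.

14.1 ‰

Total salt / total volume:
salt = 41,560×26.4 + 43,730×12.5 + 42,190×3.7 = 1,097,184 + 546,625 + 156,103 = 1,799,912
volume = 41,560 + 43,730 + 42,190 = 127,480 L
S = 1,799,912 / 127,480 = 14.119 ‰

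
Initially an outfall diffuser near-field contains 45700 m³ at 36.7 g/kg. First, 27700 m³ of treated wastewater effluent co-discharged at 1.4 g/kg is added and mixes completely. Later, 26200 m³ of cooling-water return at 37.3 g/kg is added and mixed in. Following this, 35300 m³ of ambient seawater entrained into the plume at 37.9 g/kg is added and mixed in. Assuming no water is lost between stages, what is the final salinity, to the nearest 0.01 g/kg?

29.88 g/kg

Salt balance:
Initial salt = 45,700×36.7 = 1,677,190
After stage 1: salt = 1,677,190 + 27,700×1.4 = 1,715,970; volume = 73,400 m³; S = 23.378 g/kg
After stage 2: salt = 1,715,970 + 26,200×37.3 = 2,693,230; volume = 99,600 m³; S = 27.04 g/kg
After stage 3: salt = 2,693,230 + 35,300×37.9 = 4,031,100; volume = 134,900 m³
S = 4,031,100 / 134,900 = 29.8821 g/kg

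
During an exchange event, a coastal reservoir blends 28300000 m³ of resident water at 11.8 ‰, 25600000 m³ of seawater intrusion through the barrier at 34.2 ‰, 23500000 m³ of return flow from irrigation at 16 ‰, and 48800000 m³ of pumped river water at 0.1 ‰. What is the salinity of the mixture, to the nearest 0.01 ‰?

12.60 ‰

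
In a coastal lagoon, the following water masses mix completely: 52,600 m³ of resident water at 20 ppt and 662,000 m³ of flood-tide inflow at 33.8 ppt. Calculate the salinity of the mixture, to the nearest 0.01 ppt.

32.78 ppt

Total salt / total volume:
salt = 52,600×20 + 662,000×33.8 = 1,052,000 + 22,375,600 = 23,427,600
volume = 52,600 + 662,000 = 714,600 m³
S = 23,427,600 / 714,600 = 32.7842 ppt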